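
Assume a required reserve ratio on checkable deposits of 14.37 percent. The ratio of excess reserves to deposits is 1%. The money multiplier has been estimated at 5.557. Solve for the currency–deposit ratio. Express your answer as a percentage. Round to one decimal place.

3.2%

Using m = 5.557. From m = (1 + c)/(c + rr + e), rearranging gives 1 + c = m·(c + rr + e), so c·(1 − m) = m·(rr + e) − 1.
Hence c = [m·(rr + e) − 1]/(1 − m) = [5.557 × (0.1437 + 0.01) − 1] / (1 − 5.557) ≈ 0.032014.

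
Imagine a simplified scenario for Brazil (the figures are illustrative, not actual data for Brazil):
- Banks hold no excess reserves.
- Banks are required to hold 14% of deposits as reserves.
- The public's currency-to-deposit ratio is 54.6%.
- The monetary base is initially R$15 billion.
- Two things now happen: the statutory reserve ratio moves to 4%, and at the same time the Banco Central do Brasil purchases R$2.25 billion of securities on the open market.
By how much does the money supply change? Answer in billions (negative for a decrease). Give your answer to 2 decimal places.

Before: m₁ = (1 + 0.546) / (0.14 + 0.546) ≈ 2.25364, MB₁ = 15, so M₁ = 2.25364 × 15 = 33.8046 billion.
After: m₂ = (1 + 0.546) / (0.04 + 0.546) ≈ 2.63823, MB₂ = 15 + 2.25 = 17.25, so M₂ = 2.63823 × 17.25 ≈ 45.5095 billion.
ΔM = M₂ − M₁ = 45.5095 − 33.8046 = 11.7049 billion.

R$11.70 billion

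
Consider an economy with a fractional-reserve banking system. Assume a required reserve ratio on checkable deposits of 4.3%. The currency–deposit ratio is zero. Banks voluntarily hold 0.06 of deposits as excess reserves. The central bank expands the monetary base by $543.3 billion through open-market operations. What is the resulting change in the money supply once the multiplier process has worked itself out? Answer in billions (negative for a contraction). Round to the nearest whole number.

The money multiplier is m = 1 / (rr + e) = 1 / (0.043 + 0.06) ≈ 9.7087.
The purchase adds 543.3 billion of base, so ΔM = m × ΔMB = 9.7087 × (+543.3) ≈ 5274.7367 billion.

$5275 billion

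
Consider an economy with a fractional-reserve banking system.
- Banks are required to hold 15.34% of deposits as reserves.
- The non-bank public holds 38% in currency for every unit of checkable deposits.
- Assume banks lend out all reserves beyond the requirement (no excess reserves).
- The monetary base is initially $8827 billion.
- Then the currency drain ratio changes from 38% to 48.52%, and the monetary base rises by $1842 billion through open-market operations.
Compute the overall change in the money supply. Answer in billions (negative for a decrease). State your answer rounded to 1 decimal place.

Before: m₁ = (1 + 0.38) / (0.1534 + 0.38) ≈ 2.5871766, MB₁ = 8827, so M₁ = 2.5871766 × 8827 ≈ 22837.0078 billion.
After: m₂ = (1 + 0.4852) / (0.1534 + 0.4852) ≈ 2.3257125, MB₂ = 8827 + 1842 = 10669, so M₂ = 2.3257125 × 10669 ≈ 24813.0267 billion.
ΔM = M₂ − M₁ = 24813.0267 − 22837.0078 = 1976.0189 billion.

$1976.0 billion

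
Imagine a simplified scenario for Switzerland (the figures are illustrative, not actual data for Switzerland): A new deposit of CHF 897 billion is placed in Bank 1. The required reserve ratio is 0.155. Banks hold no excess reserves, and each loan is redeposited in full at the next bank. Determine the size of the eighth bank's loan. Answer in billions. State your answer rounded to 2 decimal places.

Each bank lends a fraction (1 − rr) = 0.8450 of the deposit it receives, so Bank 8 receives 897·0.8450^7 and lends 897·0.8450^8 ≈ 233.1557 billion.

CHF 233.16 billion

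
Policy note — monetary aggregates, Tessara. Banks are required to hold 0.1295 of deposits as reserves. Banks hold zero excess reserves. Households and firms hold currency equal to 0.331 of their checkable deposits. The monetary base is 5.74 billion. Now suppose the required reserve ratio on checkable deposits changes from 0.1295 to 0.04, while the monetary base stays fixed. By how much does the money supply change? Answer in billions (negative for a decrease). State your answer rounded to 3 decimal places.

Initially m₁ = (1 + 0.331) / (0.1295 + 0.331) ≈ 2.89034, so M₁ = 2.89034 × 5.74 ≈ 16.5906 billion.
After the change m₂ = (1 + 0.331) / (0.04 + 0.331) ≈ 3.58760, so M₂ = 3.58760 × 5.74 ≈ 20.5928 billion.
ΔM = M₂ − M₁ = 20.5928 − 16.5906 = 4.0022 billion.

4.002 billion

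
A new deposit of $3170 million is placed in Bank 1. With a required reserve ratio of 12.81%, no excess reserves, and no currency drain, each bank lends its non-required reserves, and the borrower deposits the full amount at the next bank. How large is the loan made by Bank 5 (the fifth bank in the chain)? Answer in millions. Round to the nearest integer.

$1597 million

Each bank lends a fraction (1 − rr) = 0.8719 of the deposit it receives, so Bank 5 receives 3170·0.8719^4 and lends 3170·0.8719^5 ≈ 1597.3227 million.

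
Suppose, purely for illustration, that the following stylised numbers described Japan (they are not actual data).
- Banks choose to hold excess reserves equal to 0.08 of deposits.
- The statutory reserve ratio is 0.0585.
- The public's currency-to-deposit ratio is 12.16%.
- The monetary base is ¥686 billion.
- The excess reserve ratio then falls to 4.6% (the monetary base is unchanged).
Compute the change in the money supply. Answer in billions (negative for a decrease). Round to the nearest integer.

¥445 billion

Initially m₁ = (1 + 0.1216) / (0.0585 + 0.08 + 0.1216) ≈ 4.3122, so M₁ = 4.3122 × 686 = 2958.1692 billion.
After the change m₂ = (1 + 0.1216) / (0.0585 + 0.046 + 0.1216) ≈ 4.9606, so M₂ = 4.9606 × 686 = 3402.9716 billion.
ΔM = M₂ − M₁ = 3402.9716 − 2958.1692 = 444.8024 billion.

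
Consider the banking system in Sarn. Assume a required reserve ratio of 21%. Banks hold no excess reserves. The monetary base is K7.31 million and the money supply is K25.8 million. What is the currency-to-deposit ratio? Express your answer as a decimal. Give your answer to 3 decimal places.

Using m = M/MB = 25.8/7.31 ≈ 3.529412. From m = (1 + c)/(c + rr + e), rearranging gives 1 + c = m·(c + rr + e), so c·(1 − m) = m·(rr + e) − 1.
Hence c = [m·(rr + e) − 1]/(1 − m) = [3.529412 × (0.21 + 0) − 1] / (1 − 3.529412) ≈ 0.102326.

0.102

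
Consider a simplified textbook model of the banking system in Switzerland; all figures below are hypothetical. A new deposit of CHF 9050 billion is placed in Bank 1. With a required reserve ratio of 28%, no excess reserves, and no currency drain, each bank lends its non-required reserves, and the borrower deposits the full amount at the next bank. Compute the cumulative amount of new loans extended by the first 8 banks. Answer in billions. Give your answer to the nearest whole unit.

Bank i lends (1 − rr)^i of the original deposit: Bank 1 lends 9050·0.7200 = 6516.0000, Bank 2 lends 9050·0.7200² = 4691.5200, and so on.
Summing a geometric series: total = 9050·[0.7200·(1 − 0.7200^8) / (1 − 0.7200)] ≈ 21590.7564 billion.

CHF 21591 billion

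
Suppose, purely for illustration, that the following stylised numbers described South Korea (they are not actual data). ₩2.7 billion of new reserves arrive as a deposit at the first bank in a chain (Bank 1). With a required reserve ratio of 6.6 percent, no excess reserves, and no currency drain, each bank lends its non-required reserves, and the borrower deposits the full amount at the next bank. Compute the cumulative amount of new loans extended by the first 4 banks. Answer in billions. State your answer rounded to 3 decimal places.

₩9.132 billion

Bank i lends (1 − rr)^i of the original deposit: Bank 1 lends 2.7·0.9340 = 2.5218, Bank 2 lends 2.7·0.9340² ≈ 2.3554, and so on.
Summing a geometric series: total = 2.7·[0.9340·(1 − 0.9340^4) / (1 − 0.9340)] ≈ 9.1318 billion.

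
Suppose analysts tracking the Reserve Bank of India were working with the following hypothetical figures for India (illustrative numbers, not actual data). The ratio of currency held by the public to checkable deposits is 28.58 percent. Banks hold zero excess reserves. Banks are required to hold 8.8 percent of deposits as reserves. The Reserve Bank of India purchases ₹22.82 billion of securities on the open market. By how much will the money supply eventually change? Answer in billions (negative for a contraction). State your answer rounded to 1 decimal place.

₹78.5 billion

The money multiplier is m = (1 + c) / (rr + c) = (1 + 0.2858) / (0.088 + 0.2858) ≈ 3.4398.
The purchase adds 22.82 billion of base, so ΔM = m × ΔMB = 3.4398 × (+22.82) ≈ 78.4962 billion.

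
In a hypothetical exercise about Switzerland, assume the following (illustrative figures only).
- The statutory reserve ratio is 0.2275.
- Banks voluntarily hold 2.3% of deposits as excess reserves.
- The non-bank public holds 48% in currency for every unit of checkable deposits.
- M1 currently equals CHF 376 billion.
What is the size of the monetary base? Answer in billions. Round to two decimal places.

CHF 185.59 billion

The money multiplier is m = (1 + c) / (rr + e + c) = (1 + 0.48) / (0.2275 + 0.023 + 0.48) ≈ 2.026010.
MB = M / m = 376 / 2.026010 ≈ 185.5864 billion.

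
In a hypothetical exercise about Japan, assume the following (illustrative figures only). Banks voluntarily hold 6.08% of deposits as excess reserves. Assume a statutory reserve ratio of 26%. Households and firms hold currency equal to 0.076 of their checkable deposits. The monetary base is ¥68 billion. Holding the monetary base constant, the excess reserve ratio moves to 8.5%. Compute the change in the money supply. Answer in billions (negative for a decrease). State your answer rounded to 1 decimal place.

-10.6 billion

Initially m₁ = (1 + 0.076) / (0.26 + 0.0608 + 0.076) ≈ 2.7117, so M₁ = 2.7117 × 68 = 184.3956 billion.
After the change m₂ = (1 + 0.076) / (0.26 + 0.085 + 0.076) ≈ 2.5558, so M₂ = 2.5558 × 68 = 173.7944 billion.
ΔM = M₂ − M₁ = 173.7944 − 184.3956 = -10.6012 billion.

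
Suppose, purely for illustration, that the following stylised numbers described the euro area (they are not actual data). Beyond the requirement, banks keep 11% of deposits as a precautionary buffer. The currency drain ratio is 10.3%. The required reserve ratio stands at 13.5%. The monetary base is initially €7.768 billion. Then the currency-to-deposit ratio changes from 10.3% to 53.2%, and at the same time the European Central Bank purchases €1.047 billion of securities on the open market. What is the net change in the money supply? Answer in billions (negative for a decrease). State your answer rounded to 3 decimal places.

Before: m₁ = (1 + 0.103) / (0.135 + 0.11 + 0.103) ≈ 3.16954, MB₁ = 7.768, so M₁ = 3.16954 × 7.768 ≈ 24.621 billion.
After: m₂ = (1 + 0.532) / (0.135 + 0.11 + 0.532) ≈ 1.97169, MB₂ = 7.768 + 1.047 = 8.815, so M₂ = 1.97169 × 8.815 ≈ 17.3804 billion.
ΔM = M₂ − M₁ = 17.3804 − 24.621 = -7.2406 billion.

-7.241 billion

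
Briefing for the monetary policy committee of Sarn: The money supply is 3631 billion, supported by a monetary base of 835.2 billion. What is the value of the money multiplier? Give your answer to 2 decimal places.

4.35

The money multiplier is m = M / MB = 3631 / 835.2 ≈ 4.34746.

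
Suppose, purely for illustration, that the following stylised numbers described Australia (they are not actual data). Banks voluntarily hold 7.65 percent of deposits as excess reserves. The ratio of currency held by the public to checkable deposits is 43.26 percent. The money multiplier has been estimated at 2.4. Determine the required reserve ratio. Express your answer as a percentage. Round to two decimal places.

8.78%

Using m = 2.4. Since m = (1 + c)/(c + rr + e), the denominator satisfies c + rr + e = (1 + c)/m = (1 + 0.4326) / 2.4 ≈ 0.596917.
With c = 0.4326 and e = 0.0765, the required reserve ratio is 0.596917 − 0.4326 − 0.0765 = 0.087817.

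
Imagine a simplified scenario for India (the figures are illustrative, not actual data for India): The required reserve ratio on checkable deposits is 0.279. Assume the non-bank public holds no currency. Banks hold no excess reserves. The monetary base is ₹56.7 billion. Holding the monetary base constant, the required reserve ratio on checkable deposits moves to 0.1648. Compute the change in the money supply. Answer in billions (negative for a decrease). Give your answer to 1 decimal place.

₹140.8 billion

Initially m₁ = 1 / (0.279) ≈ 3.5842, so M₁ = 3.5842 × 56.7 ≈ 203.2241 billion.
After the change m₂ = 1 / (0.1648) ≈ 6.0680, so M₂ = 6.0680 × 56.7 = 344.0556 billion.
ΔM = M₂ − M₁ = 344.0556 − 203.2241 = 140.8315 billion.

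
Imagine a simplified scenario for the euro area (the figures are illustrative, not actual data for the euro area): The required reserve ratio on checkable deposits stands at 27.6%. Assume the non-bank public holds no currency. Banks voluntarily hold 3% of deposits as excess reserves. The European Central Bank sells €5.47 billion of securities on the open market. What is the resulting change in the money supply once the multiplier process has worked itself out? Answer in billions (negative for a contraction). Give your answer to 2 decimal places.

The money multiplier is m = 1 / (rr + e) = 1 / (0.276 + 0.03) ≈ 3.2680.
The sale removes 5.47 billion of base, so ΔM = m × ΔMB = 3.2680 × (−5.47) ≈ -17.876 billion.

-17.88 billion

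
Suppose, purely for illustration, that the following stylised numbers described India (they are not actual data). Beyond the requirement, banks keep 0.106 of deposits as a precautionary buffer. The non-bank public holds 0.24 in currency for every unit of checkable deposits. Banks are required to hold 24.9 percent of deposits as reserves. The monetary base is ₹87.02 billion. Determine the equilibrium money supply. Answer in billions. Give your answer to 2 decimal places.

The money multiplier is m = (1 + c) / (rr + e + c) = (1 + 0.24) / (0.249 + 0.106 + 0.24) ≈ 2.08403.
So M = m × MB = 2.08403 × 87.02 ≈ 181.3523 billion.

₹181.35 billion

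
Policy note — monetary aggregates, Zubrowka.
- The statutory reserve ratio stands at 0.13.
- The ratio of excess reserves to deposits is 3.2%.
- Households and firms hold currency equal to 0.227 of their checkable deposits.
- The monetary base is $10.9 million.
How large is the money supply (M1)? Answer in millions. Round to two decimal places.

$34.38 million

The money multiplier is m = (1 + c) / (rr + e + c) = (1 + 0.227) / (0.13 + 0.032 + 0.227) ≈ 3.15424.
So M = m × MB = 3.15424 × 10.9 ≈ 34.3812 million.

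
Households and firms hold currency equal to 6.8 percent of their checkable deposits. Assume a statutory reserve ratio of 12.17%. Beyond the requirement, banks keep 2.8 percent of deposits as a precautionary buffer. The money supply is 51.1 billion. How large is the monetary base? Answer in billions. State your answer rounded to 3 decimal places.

The money multiplier is m = (1 + c) / (rr + e + c) = (1 + 0.068) / (0.1217 + 0.028 + 0.068) ≈ 4.905834.
MB = M / m = 51.1 / 4.905834 ≈ 10.4162 billion.

10.416 billion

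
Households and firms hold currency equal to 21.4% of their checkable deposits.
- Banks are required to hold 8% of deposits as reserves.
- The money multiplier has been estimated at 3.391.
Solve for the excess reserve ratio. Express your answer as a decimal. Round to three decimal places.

Using m = 3.391. Since m = (1 + c)/(c + rr + e), the denominator satisfies c + rr + e = (1 + c)/m = (1 + 0.214) / 3.391 ≈ 0.358006.
With c = 0.214 and rr = 0.08, the excess reserve ratio is 0.358006 − 0.214 − 0.08 = 0.064006.

0.064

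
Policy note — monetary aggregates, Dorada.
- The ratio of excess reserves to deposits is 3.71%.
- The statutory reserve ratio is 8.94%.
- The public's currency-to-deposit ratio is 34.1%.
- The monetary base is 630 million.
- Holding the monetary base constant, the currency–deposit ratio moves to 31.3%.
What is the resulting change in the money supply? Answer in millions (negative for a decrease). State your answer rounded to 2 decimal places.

74.99 million

Initially m₁ = (1 + 0.341) / (0.0894 + 0.0371 + 0.341) ≈ 2.868449, so M₁ = 2.868449 × 630 ≈ 1807.1229 million.
After the change m₂ = (1 + 0.313) / (0.0894 + 0.0371 + 0.313) ≈ 2.987486, so M₂ = 2.987486 × 630 ≈ 1882.1162 million.
ΔM = M₂ − M₁ = 1882.1162 − 1807.1229 = 74.9933 million.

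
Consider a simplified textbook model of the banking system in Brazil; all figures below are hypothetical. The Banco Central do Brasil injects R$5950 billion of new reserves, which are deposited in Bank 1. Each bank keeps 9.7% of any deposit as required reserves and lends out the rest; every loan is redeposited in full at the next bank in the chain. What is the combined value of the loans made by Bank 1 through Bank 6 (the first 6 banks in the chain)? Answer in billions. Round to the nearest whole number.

Bank i lends (1 − rr)^i of the original deposit: Bank 1 lends 5950·0.9030 = 5372.8500, Bank 2 lends 5950·0.9030² ≈ 4851.6836, and so on.
Summing a geometric series: total = 5950·[0.9030·(1 − 0.9030^6) / (1 − 0.9030)] ≈ 25359.9191 billion.

R$25360 billion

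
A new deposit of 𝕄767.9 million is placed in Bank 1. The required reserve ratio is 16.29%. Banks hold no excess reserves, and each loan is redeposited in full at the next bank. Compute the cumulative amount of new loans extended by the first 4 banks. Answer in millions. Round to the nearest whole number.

Bank i lends (1 − rr)^i of the original deposit: Bank 1 lends 767.9·0.8371 ≈ 642.8091, Bank 2 lends 767.9·0.8371² ≈ 538.0955, and so on.
Summing a geometric series: total = 767.9·[0.8371·(1 − 0.8371^4) / (1 − 0.8371)] ≈ 2008.4074 million.

𝕄2008 million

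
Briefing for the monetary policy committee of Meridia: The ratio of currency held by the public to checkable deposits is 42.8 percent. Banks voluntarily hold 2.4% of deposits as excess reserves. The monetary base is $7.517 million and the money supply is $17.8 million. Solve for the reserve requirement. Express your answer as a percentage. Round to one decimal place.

Using m = M/MB = 17.8/7.517 ≈ 2.367966. Since m = (1 + c)/(c + rr + e), the denominator satisfies c + rr + e = (1 + c)/m = (1 + 0.428) / 2.367966 ≈ 0.603049.
With c = 0.428 and e = 0.024, the reserve requirement is 0.603049 − 0.428 − 0.024 = 0.151049.

15.1%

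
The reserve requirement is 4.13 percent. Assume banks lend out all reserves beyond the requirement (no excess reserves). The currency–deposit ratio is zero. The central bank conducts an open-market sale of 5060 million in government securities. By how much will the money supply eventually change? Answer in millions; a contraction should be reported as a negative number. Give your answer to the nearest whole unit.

The simple money multiplier is m = 1/rr = 1/0.0413 ≈ 24.21308.
An open-market sale reduces the monetary base by 5060 million, so ΔM = m × ΔMB = 24.21308 × (−5060) = -122518.1848 million.

-122518 million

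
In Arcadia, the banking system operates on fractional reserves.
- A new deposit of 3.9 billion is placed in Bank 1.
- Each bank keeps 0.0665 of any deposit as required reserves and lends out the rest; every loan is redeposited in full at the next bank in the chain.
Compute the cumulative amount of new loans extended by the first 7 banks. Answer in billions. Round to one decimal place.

Bank i lends (1 − rr)^i of the original deposit: Bank 1 lends 3.9·0.9335 ≈ 3.6406, Bank 2 lends 3.9·0.9335² ≈ 3.3985, and so on.
Summing a geometric series: total = 3.9·[0.9335·(1 − 0.9335^7) / (1 − 0.9335)] ≈ 20.9279 billion.

20.9 billion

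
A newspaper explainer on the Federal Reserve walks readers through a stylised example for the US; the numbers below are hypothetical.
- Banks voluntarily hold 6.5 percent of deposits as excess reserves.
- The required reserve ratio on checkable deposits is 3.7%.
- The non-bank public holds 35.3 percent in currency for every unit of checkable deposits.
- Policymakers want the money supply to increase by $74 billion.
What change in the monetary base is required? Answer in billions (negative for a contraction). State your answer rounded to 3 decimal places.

The money multiplier is m = (1 + c) / (rr + e + c) = (1 + 0.353) / (0.037 + 0.065 + 0.353) ≈ 2.973626.
ΔMB = ΔM / m = (+74) / 2.973626 ≈ 24.8854 billion.

$24.885 billion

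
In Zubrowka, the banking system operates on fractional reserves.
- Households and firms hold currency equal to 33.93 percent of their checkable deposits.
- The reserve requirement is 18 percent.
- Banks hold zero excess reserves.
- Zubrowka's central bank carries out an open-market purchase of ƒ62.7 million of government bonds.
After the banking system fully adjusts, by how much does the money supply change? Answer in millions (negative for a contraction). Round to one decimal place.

The money multiplier is m = (1 + c) / (rr + c) = (1 + 0.3393) / (0.18 + 0.3393) ≈ 2.5790.
The purchase adds 62.7 million of base, so ΔM = m × ΔMB = 2.5790 × (+62.7) = 161.7033 million.

ƒ161.7 million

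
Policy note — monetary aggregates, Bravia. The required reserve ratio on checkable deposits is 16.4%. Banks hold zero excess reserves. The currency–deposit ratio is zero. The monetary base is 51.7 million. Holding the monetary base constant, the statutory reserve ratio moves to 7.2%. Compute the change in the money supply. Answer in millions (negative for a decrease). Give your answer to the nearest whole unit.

Initially m₁ = 1 / (0.164) ≈ 6.0976, so M₁ = 6.0976 × 51.7 ≈ 315.2459 million.
After the change m₂ = 1 / (0.072) ≈ 13.8889, so M₂ = 13.8889 × 51.7 ≈ 718.0561 million.
ΔM = M₂ − M₁ = 718.0561 − 315.2459 = 402.8102 million.

403 million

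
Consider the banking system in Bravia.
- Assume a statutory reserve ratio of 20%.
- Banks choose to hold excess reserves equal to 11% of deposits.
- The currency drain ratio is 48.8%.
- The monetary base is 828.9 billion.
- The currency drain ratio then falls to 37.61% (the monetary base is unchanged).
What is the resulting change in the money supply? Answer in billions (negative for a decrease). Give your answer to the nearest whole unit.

Initially m₁ = (1 + 0.488) / (0.2 + 0.11 + 0.488) ≈ 1.8647, so M₁ = 1.8647 × 828.9 ≈ 1545.6498 billion.
After the change m₂ = (1 + 0.3761) / (0.2 + 0.11 + 0.3761) ≈ 2.0057, so M₂ = 2.0057 × 828.9 ≈ 1662.5247 billion.
ΔM = M₂ − M₁ = 1662.5247 − 1545.6498 = 116.8749 billion.

117 billion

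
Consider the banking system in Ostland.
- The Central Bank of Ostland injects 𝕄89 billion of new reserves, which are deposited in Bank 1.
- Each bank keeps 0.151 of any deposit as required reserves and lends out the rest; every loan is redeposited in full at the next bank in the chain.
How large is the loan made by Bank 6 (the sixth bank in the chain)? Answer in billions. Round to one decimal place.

𝕄33.3 billion

Each bank lends a fraction (1 − rr) = 0.8490 of the deposit it receives, so Bank 6 receives 89·0.8490^5 and lends 89·0.8490^6 ≈ 33.3301 billion.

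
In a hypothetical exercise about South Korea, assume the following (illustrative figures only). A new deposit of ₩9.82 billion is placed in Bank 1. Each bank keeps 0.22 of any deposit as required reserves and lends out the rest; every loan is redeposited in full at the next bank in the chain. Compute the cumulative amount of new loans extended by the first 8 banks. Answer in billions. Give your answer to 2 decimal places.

₩30.05 billion

Bank i lends (1 − rr)^i of the original deposit: Bank 1 lends 9.82·0.7800 = 7.6596, Bank 2 lends 9.82·0.7800² ≈ 5.9745, and so on.
Summing a geometric series: total = 9.82·[0.7800·(1 − 0.7800^8) / (1 − 0.7800)] ≈ 30.0461 billion.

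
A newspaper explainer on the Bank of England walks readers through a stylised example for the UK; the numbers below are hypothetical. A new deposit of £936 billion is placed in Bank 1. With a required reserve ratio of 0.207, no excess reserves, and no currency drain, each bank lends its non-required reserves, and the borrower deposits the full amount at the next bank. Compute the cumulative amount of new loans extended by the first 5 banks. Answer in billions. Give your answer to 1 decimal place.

Bank i lends (1 − rr)^i of the original deposit: Bank 1 lends 936·0.7930 = 742.2480, Bank 2 lends 936·0.7930² ≈ 588.6027, and so on.
Summing a geometric series: total = 936·[0.7930·(1 − 0.7930^5) / (1 − 0.7930)] ≈ 2461.2775 billion.

£2461.3 billion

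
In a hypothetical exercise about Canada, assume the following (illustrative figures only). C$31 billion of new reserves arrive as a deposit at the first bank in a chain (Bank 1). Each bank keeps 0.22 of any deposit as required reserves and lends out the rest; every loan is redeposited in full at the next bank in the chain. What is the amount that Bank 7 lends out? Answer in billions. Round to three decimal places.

Each bank lends a fraction (1 − rr) = 0.7800 of the deposit it receives, so Bank 7 receives 31·0.7800^6 and lends 31·0.7800^7 ≈ 5.4453 billion.

C$5.445 billion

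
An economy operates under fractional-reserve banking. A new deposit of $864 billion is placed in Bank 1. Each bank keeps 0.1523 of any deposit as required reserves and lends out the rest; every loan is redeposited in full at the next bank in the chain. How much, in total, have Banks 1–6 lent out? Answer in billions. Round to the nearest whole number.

$3025 billion

Bank i lends (1 − rr)^i of the original deposit: Bank 1 lends 864·0.8477 = 732.4128, Bank 2 lends 864·0.8477² ≈ 620.8663, and so on.
Summing a geometric series: total = 864·[0.8477·(1 − 0.8477^6) / (1 − 0.8477)] ≈ 3024.5443 billion.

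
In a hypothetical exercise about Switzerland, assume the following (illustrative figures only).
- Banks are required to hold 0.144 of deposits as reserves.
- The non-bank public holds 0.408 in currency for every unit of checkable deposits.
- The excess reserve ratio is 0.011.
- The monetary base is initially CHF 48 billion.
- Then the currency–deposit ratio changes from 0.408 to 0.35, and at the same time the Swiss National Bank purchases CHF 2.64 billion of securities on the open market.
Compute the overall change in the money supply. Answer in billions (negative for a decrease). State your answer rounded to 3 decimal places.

Before: m₁ = (1 + 0.408) / (0.144 + 0.011 + 0.408) ≈ 2.500888, MB₁ = 48, so M₁ = 2.500888 × 48 ≈ 120.0426 billion.
After: m₂ = (1 + 0.35) / (0.144 + 0.011 + 0.35) ≈ 2.673267, MB₂ = 48 + 2.64 = 50.64, so M₂ = 2.673267 × 50.64 ≈ 135.3742 billion.
ΔM = M₂ − M₁ = 135.3742 − 120.0426 = 15.3316 billion.

CHF 15.332 billion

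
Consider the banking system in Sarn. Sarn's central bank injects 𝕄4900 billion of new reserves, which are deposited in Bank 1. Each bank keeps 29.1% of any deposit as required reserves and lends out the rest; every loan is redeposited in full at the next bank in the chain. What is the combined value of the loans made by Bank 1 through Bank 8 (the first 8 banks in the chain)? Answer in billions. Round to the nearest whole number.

Bank i lends (1 − rr)^i of the original deposit: Bank 1 lends 4900·0.7090 = 3474.1000, Bank 2 lends 4900·0.7090² = 2463.1369, and so on.
Summing a geometric series: total = 4900·[0.7090·(1 − 0.7090^8) / (1 − 0.7090)] ≈ 11176.1998 billion.

𝕄11176 billion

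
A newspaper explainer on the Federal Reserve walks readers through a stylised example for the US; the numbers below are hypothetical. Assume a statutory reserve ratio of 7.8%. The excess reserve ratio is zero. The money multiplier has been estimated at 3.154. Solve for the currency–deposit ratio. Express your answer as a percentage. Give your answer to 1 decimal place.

Using m = 3.154. From m = (1 + c)/(c + rr + e), rearranging gives 1 + c = m·(c + rr + e), so c·(1 − m) = m·(rr + e) − 1.
Hence c = [m·(rr + e) − 1]/(1 − m) = [3.154 × (0.078 + 0) − 1] / (1 − 3.154) ≈ 0.350041.

35.0%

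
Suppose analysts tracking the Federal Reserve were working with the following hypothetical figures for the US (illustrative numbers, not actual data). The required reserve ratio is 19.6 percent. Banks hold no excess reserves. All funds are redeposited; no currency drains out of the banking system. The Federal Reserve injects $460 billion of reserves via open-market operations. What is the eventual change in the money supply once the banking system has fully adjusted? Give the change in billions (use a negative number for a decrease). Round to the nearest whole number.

$2347 billion

The simple money multiplier is m = 1/rr = 1/0.196 ≈ 5.1020.
An open-market purchase increases the monetary base by 460 billion, so ΔM = m × ΔMB = 5.1020 × 460 = 2346.92 billion.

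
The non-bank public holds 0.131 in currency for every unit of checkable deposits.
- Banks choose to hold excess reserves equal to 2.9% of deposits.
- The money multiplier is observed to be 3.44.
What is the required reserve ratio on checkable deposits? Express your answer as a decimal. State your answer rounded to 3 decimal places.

0.169

Using m = 3.44. Since m = (1 + c)/(c + rr + e), the denominator satisfies c + rr + e = (1 + c)/m = (1 + 0.131) / 3.44 ≈ 0.328779.
With c = 0.131 and e = 0.029, the required reserve ratio on checkable deposits is 0.328779 − 0.131 − 0.029 = 0.168779.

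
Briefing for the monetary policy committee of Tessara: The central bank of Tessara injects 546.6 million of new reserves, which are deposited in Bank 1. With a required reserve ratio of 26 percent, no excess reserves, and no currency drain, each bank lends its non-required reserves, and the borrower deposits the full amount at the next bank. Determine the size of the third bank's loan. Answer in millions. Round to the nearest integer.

221 million

Each bank lends a fraction (1 − rr) = 0.7400 of the deposit it receives, so Bank 3 receives 546.6·0.7400^2 and lends 546.6·0.7400^3 ≈ 221.4954 million.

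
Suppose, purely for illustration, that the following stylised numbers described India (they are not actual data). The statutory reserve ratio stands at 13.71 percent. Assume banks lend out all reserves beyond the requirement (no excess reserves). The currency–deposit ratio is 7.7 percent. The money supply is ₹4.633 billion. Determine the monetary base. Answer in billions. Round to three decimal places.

The money multiplier is m = (1 + c) / (rr + c) = (1 + 0.077) / (0.1371 + 0.077) ≈ 5.03036.
MB = M / m = 4.633 / 5.03036 ≈ 0.921 billion.

₹0.921 billion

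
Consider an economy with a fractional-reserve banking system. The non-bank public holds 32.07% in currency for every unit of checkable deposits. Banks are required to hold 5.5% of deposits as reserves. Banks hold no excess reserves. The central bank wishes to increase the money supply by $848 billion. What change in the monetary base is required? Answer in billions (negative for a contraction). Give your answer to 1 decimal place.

$241.2 billion

The money multiplier is m = (1 + c) / (rr + c) = (1 + 0.3207) / (0.055 + 0.3207) ≈ 3.51530.
ΔMB = ΔM / m = (+848) / 3.51530 ≈ 241.2312 billion.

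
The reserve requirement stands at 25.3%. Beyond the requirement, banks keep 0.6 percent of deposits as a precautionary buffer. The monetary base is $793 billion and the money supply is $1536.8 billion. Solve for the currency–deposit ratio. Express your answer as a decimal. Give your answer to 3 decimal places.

Using m = M/MB = 1536.8/793 ≈ 1.937957. From m = (1 + c)/(c + rr + e), rearranging gives 1 + c = m·(c + rr + e), so c·(1 − m) = m·(rr + e) − 1.
Hence c = [m·(rr + e) − 1]/(1 − m) = [1.937957 × (0.253 + 0.006) − 1] / (1 − 1.937957) ≈ 0.531015.

0.531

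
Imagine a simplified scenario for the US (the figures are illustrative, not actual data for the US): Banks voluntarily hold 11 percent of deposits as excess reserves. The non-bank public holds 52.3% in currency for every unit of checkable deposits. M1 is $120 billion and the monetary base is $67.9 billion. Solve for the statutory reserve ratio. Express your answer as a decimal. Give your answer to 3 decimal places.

Using m = M/MB = 120/67.9 ≈ 1.767305. Since m = (1 + c)/(c + rr + e), the denominator satisfies c + rr + e = (1 + c)/m = (1 + 0.523) / 1.767305 ≈ 0.861764.
With c = 0.523 and e = 0.11, the statutory reserve ratio is 0.861764 − 0.523 − 0.11 = 0.228764.

0.229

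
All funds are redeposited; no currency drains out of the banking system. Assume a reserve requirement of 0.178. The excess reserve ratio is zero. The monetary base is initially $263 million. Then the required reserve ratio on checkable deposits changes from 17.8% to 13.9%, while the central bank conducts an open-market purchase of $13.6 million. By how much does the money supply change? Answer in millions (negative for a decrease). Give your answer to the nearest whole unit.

Before: m₁ = 1 / (0.178) ≈ 5.6180, MB₁ = 263, so M₁ = 5.6180 × 263 = 1477.534 million.
After: m₂ = 1 / (0.139) ≈ 7.1942, MB₂ = 263 + 13.6 = 276.6, so M₂ = 7.1942 × 276.6 ≈ 1989.9157 million.
ΔM = M₂ − M₁ = 1989.9157 − 1477.534 = 512.3817 million.

$512 million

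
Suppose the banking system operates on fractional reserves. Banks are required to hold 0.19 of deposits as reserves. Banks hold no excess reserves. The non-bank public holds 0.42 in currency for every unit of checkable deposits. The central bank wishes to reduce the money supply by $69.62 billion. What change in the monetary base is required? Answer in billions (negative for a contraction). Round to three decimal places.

The money multiplier is m = (1 + c) / (rr + c) = (1 + 0.42) / (0.19 + 0.42) ≈ 2.327869.
ΔMB = ΔM / m = (−69.62) / 2.327869 ≈ -29.9072 billion.

-29.907 billion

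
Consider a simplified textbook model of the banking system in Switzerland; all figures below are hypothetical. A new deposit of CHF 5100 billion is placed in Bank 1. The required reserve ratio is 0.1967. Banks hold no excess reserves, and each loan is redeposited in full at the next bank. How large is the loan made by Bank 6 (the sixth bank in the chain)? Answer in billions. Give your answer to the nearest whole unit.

CHF 1370 billion

Each bank lends a fraction (1 − rr) = 0.8033 of the deposit it receives, so Bank 6 receives 5100·0.8033^5 and lends 5100·0.8033^6 ≈ 1370.3666 billion.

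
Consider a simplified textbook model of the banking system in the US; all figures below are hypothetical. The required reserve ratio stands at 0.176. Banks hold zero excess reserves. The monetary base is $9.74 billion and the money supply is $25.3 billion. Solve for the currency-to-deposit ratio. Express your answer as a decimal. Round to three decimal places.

0.340

Using m = M/MB = 25.3/9.74 ≈ 2.597536. From m = (1 + c)/(c + rr + e), rearranging gives 1 + c = m·(c + rr + e), so c·(1 − m) = m·(rr + e) − 1.
Hence c = [m·(rr + e) − 1]/(1 − m) = [2.597536 × (0.176 + 0) − 1] / (1 − 2.597536) ≈ 0.339794.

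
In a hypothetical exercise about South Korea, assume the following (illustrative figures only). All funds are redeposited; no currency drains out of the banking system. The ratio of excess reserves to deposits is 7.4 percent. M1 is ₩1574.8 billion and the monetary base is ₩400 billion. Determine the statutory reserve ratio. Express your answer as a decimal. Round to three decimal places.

0.180

Using m = M/MB = 1574.8/400 = 3.937000. Since m = (1 + c)/(c + rr + e), the denominator satisfies c + rr + e = (1 + c)/m = (1 + 0) / 3.937000 ≈ 0.254001.
With c = 0 and e = 0.074, the statutory reserve ratio is 0.254001 − 0 − 0.074 = 0.180001.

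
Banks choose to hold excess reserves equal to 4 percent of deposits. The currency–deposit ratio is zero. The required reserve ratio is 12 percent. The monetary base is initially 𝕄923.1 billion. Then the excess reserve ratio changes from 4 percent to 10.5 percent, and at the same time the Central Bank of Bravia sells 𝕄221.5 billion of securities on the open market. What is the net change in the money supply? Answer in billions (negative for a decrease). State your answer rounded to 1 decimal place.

-2651.2 billion

Before: m₁ = 1 / (0.12 + 0.04) = 6.25, MB₁ = 923.1, so M₁ = 6.25 × 923.1 = 5769.375 billion.
After: m₂ = 1 / (0.12 + 0.105) ≈ 4.44444, MB₂ = 923.1 − 221.5 = 701.6, so M₂ = 4.44444 × 701.6 ≈ 3118.2191 billion.
ΔM = M₂ − M₁ = 3118.2191 − 5769.375 = -2651.1559 billion.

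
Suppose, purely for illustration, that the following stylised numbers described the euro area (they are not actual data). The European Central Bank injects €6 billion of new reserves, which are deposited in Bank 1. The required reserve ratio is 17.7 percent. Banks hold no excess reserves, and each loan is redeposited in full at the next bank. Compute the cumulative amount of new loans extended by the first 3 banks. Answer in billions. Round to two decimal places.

€12.35 billion

Bank i lends (1 − rr)^i of the original deposit: Bank 1 lends 6·0.8230 = 4.9380, Bank 2 lends 6·0.8230² ≈ 4.0640, and so on.
Summing a geometric series: total = 6·[0.8230·(1 − 0.8230^3) / (1 − 0.8230)] ≈ 12.3466 billion.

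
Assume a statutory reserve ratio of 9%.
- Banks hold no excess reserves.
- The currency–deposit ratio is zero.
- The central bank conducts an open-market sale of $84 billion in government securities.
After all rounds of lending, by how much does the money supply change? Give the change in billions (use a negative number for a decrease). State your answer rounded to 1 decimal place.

The simple money multiplier is m = 1/rr = 1/0.09 ≈ 11.1111.
An open-market sale reduces the monetary base by 84 billion, so ΔM = m × ΔMB = 11.1111 × (−84) = -933.3324 billion.

-933.3 billion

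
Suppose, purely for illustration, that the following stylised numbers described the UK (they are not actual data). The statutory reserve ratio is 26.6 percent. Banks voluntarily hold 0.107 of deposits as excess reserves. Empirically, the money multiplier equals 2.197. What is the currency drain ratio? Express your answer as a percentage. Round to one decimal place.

15.1%

Using m = 2.197. From m = (1 + c)/(c + rr + e), rearranging gives 1 + c = m·(c + rr + e), so c·(1 − m) = m·(rr + e) − 1.
Hence c = [m·(rr + e) − 1]/(1 − m) = [2.197 × (0.266 + 0.107) − 1] / (1 − 2.197) ≈ 0.150810.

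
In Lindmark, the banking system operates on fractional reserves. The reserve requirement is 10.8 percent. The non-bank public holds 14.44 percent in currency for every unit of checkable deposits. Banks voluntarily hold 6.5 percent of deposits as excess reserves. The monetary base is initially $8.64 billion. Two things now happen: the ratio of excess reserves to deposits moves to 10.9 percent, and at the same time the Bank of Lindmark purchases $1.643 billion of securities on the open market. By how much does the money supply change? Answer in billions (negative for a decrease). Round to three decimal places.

Before: m₁ = (1 + 0.1444) / (0.108 + 0.065 + 0.1444) ≈ 3.605545, MB₁ = 8.64, so M₁ = 3.605545 × 8.64 ≈ 31.1519 billion.
After: m₂ = (1 + 0.1444) / (0.108 + 0.109 + 0.1444) ≈ 3.166574, MB₂ = 8.64 + 1.643 = 10.283, so M₂ = 3.166574 × 10.283 ≈ 32.5619 billion.
ΔM = M₂ − M₁ = 32.5619 − 31.1519 = 1.41 billion.

$1.410 billion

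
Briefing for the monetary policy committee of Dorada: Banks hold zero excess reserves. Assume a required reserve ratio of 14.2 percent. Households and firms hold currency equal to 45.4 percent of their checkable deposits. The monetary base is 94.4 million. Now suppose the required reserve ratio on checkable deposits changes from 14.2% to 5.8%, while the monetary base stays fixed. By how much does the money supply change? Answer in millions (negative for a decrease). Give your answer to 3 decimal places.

Initially m₁ = (1 + 0.454) / (0.142 + 0.454) ≈ 2.439597, so M₁ = 2.439597 × 94.4 ≈ 230.298 million.
After the change m₂ = (1 + 0.454) / (0.058 + 0.454) ≈ 2.839844, so M₂ = 2.839844 × 94.4 ≈ 268.0813 million.
ΔM = M₂ − M₁ = 268.0813 − 230.298 = 37.7833 million.

37.783 million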